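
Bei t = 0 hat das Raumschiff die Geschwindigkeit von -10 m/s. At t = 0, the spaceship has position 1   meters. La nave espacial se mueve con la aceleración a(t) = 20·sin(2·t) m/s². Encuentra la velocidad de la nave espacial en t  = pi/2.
Necesitamos integrar nuestra ecuación de la aceleración a(t) = 20·sin(2·t) 1 vez. Integrando la aceleración y usando la condición inicial v(0) = -10, obtenemos v(t) = -10·cos(2·t). Tenemos la velocidad v(t) = -10·cos(2·t). Sustituyendo t = pi/2: v(pi/2) = 10.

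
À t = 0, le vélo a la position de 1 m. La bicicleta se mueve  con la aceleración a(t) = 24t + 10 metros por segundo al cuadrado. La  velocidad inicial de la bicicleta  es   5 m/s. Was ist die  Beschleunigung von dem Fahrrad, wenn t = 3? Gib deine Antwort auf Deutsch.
Wir haben die Beschleunigung a(t) = 24·t + 10. Durch Einsetzen von t = 3: a(3) = 82.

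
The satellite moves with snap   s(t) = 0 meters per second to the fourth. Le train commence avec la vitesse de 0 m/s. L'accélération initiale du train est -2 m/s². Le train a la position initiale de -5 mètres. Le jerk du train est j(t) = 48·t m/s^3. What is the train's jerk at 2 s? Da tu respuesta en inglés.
Using j(t) = 48·t and substituting t = 2, we find j = 96.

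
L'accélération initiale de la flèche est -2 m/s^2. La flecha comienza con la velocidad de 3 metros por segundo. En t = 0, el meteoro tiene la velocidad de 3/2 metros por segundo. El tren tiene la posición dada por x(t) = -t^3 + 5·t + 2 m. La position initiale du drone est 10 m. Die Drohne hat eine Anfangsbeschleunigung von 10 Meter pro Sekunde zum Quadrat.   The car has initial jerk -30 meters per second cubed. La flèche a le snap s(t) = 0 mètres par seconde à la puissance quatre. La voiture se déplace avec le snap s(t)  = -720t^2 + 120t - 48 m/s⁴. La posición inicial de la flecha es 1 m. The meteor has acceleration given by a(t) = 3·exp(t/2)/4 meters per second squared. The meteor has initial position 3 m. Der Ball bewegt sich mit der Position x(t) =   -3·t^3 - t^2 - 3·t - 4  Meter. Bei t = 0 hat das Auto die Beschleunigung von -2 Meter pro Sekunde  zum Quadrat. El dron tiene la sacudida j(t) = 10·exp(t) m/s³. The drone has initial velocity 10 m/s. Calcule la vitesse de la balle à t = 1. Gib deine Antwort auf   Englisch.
We must differentiate our position equation x(t) = -3·t^3 - t^2 - 3·t - 4 1 time. The derivative of position gives velocity: v(t) = -9·t^2 - 2·t - 3. Using v(t) = -9·t^2 - 2·t - 3 and substituting t = 1, we find v = -14.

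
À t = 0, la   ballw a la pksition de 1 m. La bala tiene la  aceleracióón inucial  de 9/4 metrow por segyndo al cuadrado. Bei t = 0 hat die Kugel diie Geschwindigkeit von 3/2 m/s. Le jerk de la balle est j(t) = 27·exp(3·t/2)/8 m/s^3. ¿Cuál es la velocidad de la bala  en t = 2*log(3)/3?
Debemos encontrar la antiderivada de nuestra ecuación de la sacudida j(t) = 27·exp(3·t/2)/8 2 veces. Integrando la sacudida y usando la condición inicial a(0) = 9/4, obtenemos a(t) = 9·exp(3·t/2)/4. La integral de la aceleración es la velocidad. Usando v(0) = 3/2, obtenemos v(t) = 3·exp(3·t/2)/2. De la ecuación de la velocidad v(t) = 3·exp(3·t/2)/2, sustituimos t = 2*log(3)/3 para obtener v = 9/2.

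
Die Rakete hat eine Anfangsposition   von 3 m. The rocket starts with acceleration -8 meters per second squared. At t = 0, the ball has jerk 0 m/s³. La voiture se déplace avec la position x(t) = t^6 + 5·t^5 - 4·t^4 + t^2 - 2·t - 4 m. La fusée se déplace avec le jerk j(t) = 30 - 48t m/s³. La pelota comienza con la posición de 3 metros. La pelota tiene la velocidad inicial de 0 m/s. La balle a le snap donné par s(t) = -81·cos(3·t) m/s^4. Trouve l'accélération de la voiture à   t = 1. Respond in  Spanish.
Para resolver esto, necesitamos tomar 2 derivadas de nuestra ecuación de la posición x(t) = t^6 + 5·t^5 - 4·t^4 + t^2 - 2·t - 4. Derivando la posición, obtenemos la velocidad: v(t) = 6·t^5 + 25·t^4 - 16·t^3 + 2·t - 2. Derivando la velocidad, obtenemos la aceleración: a(t) = 30·t^4 + 100·t^3 - 48·t^2 + 2. De la ecuación de la aceleración a(t) = 30·t^4 + 100·t^3 - 48·t^2 + 2, sustituimos t = 1 para obtener a = 84.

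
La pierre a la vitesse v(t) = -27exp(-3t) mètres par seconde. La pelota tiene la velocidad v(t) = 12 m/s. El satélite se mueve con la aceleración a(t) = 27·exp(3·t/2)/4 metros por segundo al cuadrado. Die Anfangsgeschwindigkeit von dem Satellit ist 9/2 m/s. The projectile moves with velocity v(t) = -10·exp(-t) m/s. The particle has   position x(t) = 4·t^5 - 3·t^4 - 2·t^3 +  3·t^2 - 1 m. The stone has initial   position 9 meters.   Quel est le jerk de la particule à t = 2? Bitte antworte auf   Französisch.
Pour résoudre ceci, nous devons prendre 3 dérivées de notre équation de la position x(t) = 4·t^5 - 3·t^4 - 2·t^3 + 3·t^2 - 1. En dérivant la position, nous obtenons la vitesse: v(t) = 20·t^4 - 12·t^3 - 6·t^2 + 6·t. En prenant d/dt de v(t), nous trouvons a(t) = 80·t^3 - 36·t^2 - 12·t + 6. En prenant d/dt de a(t), nous trouvons j(t) = 240·t^2 - 72·t - 12. Nous avons le jerk j(t) = 240·t^2 - 72·t - 12. En substituant t = 2: j(2) = 804.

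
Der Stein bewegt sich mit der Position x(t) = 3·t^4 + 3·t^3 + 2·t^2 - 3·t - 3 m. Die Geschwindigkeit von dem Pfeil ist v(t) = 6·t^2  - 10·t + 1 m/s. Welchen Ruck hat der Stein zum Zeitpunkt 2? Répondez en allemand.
Ausgehend von der Position x(t) = 3·t^4 + 3·t^3 + 2·t^2 - 3·t - 3, nehmen wir 3 Ableitungen. Die Ableitung von der Position ergibt die Geschwindigkeit: v(t) = 12·t^3 + 9·t^2 + 4·t - 3. Die Ableitung von der Geschwindigkeit ergibt die Beschleunigung: a(t) = 36·t^2 + 18·t + 4. Die Ableitung von der Beschleunigung ergibt den Ruck: j(t) = 72·t + 18. Aus der Gleichung für den Ruck j(t) = 72·t + 18, setzen wir t = 2 ein und erhalten j = 162.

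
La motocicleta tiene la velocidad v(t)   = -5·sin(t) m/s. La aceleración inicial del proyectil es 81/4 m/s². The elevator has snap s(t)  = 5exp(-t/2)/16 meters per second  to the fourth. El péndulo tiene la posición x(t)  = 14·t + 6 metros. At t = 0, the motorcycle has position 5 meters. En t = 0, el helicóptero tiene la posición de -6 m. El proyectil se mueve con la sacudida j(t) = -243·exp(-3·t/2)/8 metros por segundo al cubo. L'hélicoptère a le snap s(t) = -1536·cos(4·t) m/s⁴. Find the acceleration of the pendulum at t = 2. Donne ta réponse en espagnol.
Para resolver esto, necesitamos tomar 2 derivadas de nuestra ecuación de la posición x(t) = 14·t + 6. Tomando d/dt de x(t), encontramos v(t) = 14. Derivando la velocidad, obtenemos la aceleración: a(t) = 0. De la ecuación de la aceleración a(t) = 0, sustituimos t = 2 para obtener a = 0.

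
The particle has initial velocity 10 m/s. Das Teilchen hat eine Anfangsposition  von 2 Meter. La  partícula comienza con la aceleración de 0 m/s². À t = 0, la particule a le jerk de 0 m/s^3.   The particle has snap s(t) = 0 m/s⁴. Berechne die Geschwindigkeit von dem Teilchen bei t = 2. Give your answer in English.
Starting from snap s(t) = 0, we take 3 antiderivatives. The integral of snap is jerk. Using j(0) = 0, we get j(t) = 0. Finding the antiderivative of j(t) and using a(0) = 0: a(t) = 0. The integral of acceleration, with v(0) = 10, gives velocity: v(t) = 10. We have velocity v(t) = 10. Substituting t = 2: v(2) = 10.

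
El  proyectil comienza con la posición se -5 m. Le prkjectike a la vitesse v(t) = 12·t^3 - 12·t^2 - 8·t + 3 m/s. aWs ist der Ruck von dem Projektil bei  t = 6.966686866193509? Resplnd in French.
Pour résoudre ceci, nous devons prendre 2 dérivées de notre équation de la vitesse v(t) = 12·t^3 - 12·t^2 - 8·t + 3. En prenant d/dt de v(t), nous trouvons a(t) = 36·t^2 - 24·t - 8. En prenant d/dt de a(t), nous trouvons j(t) = 72·t - 24. De l'équation du jerk j(t) = 72·t - 24, nous substituons t = 6.966686866193509 pour obtenir j = 477.601454365933.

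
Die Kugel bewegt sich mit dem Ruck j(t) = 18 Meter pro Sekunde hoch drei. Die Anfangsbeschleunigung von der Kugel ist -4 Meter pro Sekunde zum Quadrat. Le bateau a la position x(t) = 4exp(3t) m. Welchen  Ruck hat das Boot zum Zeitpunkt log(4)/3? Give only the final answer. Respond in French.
Le jerk à t = log(4)/3 est j = 432.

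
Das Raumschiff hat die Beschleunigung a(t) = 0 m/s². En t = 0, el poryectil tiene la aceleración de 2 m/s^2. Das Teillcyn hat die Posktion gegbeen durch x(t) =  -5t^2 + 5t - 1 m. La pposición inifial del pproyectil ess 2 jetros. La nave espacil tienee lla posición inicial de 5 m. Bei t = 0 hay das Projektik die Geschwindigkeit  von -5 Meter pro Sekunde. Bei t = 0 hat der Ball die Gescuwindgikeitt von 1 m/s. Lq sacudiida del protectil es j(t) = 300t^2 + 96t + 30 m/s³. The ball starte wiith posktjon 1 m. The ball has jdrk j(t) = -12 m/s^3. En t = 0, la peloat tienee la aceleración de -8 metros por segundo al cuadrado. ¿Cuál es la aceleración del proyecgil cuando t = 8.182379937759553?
Debemos encontrar la antiderivada de nuestra ecuación de la sacudida j(t) = 300·t^2 + 96·t + 30 1 vez. Tomando ∫j(t)dt y aplicando a(0) = 2, encontramos a(t) = 100·t^3 + 48·t^2 + 30·t + 2. De la ecuación de la aceleración a(t) = 100·t^3 + 48·t^2 + 30·t + 2, sustituimos t = 8.182379937759553 para obtener a = 58243.2670927949.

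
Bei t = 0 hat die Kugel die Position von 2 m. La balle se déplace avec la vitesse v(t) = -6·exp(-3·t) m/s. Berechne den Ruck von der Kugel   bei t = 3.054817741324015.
Ausgehend von der Geschwindigkeit v(t) = -6·exp(-3·t), nehmen wir 2 Ableitungen. Durch Ableiten von der Geschwindigkeit erhalten wir die Beschleunigung: a(t) = 18·exp(-3·t). Durch Ableiten von der Beschleunigung erhalten wir den Ruck: j(t) = -54·exp(-3·t). Mit j(t) = -54·exp(-3·t) und Einsetzen von t = 3.054817741324015, finden wir j = -0.00565356376721056.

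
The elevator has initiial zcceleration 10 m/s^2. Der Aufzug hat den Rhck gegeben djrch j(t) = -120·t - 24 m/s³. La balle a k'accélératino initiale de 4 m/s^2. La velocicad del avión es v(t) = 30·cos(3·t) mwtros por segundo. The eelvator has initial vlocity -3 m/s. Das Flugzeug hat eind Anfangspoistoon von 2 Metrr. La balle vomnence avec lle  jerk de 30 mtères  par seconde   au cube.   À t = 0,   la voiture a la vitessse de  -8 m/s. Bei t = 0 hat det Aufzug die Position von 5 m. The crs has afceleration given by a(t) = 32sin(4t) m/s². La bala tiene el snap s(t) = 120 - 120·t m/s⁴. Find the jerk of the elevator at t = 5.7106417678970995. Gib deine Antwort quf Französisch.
Nous avons le jerk j(t) = -120·t - 24. En substituant t = 5.7106417678970995: j(5.7106417678970995) = -709.277012147652.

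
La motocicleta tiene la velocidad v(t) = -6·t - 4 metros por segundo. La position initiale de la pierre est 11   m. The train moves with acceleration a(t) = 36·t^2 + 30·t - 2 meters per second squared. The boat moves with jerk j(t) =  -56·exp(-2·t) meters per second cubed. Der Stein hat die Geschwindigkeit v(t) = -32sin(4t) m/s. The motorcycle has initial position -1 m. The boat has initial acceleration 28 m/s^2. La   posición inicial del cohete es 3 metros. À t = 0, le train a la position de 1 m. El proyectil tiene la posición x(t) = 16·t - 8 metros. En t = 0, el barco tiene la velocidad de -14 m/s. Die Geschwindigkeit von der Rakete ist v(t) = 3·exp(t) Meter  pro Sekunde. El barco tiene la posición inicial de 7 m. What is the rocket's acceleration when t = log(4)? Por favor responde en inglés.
Starting from velocity v(t) = 3·exp(t), we take 1 derivative. The derivative of velocity gives acceleration: a(t) = 3·exp(t). We have acceleration a(t) = 3·exp(t). Substituting t = log(4): a(log(4)) = 12.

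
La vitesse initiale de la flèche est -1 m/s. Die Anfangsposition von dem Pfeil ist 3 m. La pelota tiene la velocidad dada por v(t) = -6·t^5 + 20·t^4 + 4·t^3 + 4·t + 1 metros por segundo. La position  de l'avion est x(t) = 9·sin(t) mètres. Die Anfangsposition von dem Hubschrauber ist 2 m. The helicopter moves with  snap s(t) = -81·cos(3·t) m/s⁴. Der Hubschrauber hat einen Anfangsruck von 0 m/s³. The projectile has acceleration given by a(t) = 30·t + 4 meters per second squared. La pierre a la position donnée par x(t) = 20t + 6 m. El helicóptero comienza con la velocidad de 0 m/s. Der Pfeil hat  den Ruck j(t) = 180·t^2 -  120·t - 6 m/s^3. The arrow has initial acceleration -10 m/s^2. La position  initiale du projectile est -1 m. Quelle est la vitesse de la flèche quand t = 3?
Nous devons intégrer notre équation du jerk j(t) = 180·t^2 - 120·t - 6 2 fois. L'intégrale du jerk est l'accélération. En utilisant a(0) = -10, nous obtenons a(t) = 60·t^3 - 60·t^2 - 6·t - 10. La primitive de l'accélération, avec v(0) = -1, donne la vitesse: v(t) = 15·t^4 - 20·t^3 - 3·t^2 - 10·t - 1. Nous avons la vitesse v(t) = 15·t^4 - 20·t^3 - 3·t^2 - 10·t - 1. En substituant t = 3: v(3) = 617.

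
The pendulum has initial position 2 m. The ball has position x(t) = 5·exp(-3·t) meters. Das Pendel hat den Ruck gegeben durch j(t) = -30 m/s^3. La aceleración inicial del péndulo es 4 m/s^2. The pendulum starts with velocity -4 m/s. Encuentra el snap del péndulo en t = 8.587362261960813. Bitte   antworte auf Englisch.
Starting from jerk j(t) = -30, we take 1 derivative. The derivative of jerk gives snap: s(t) = 0. We have snap s(t) = 0. Substituting t = 8.587362261960813: s(8.587362261960813) = 0.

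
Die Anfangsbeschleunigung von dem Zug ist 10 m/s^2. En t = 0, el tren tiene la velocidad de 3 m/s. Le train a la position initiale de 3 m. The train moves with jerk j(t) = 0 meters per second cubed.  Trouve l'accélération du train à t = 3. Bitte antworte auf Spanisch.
Para resolver esto, necesitamos tomar 1 integral de nuestra ecuación de la sacudida j(t) = 0. Integrando la sacudida y usando la condición inicial a(0) = 10, obtenemos a(t) = 10. Usando a(t) = 10 y sustituyendo t = 3, encontramos a = 10.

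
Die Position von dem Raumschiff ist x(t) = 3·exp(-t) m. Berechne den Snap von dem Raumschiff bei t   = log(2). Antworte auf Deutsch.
Ausgehend von der Position x(t) = 3·exp(-t), nehmen wir 4 Ableitungen. Durch Ableiten von der Position erhalten wir die Geschwindigkeit: v(t) = -3·exp(-t). Die Ableitung von der Geschwindigkeit ergibt die Beschleunigung: a(t) = 3·exp(-t). Mit d/dt von a(t) finden wir j(t) = -3·exp(-t). Mit d/dt von j(t) finden wir s(t) = 3·exp(-t). Aus der Gleichung für den Snap s(t) = 3·exp(-t), setzen wir t = log(2) ein und erhalten s = 3/2.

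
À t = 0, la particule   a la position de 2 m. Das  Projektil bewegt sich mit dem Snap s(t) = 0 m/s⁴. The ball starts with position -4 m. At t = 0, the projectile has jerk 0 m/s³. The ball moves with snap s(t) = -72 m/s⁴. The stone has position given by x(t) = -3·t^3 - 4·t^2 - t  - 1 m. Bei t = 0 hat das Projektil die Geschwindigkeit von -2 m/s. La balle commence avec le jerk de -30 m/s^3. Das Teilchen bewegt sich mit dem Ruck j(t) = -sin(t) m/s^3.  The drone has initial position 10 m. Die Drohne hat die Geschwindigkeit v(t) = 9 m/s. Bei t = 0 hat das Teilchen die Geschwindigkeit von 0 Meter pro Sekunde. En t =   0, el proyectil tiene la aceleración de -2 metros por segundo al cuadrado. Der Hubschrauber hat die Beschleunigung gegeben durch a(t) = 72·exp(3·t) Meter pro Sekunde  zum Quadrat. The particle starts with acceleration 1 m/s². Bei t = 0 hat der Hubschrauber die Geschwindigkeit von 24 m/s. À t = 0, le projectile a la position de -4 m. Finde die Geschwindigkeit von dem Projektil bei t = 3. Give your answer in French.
Nous devons trouver l'intégrale de notre équation du snap s(t) = 0 3 fois. En prenant ∫s(t)dt et en appliquant j(0) = 0, nous trouvons j(t) = 0. La primitive du jerk, avec a(0) = -2, donne l'accélération: a(t) = -2. L'intégrale de l'accélération, avec v(0) = -2, donne la vitesse: v(t) = -2·t - 2. En utilisant v(t) = -2·t - 2 et en substituant t = 3, nous trouvons v = -8.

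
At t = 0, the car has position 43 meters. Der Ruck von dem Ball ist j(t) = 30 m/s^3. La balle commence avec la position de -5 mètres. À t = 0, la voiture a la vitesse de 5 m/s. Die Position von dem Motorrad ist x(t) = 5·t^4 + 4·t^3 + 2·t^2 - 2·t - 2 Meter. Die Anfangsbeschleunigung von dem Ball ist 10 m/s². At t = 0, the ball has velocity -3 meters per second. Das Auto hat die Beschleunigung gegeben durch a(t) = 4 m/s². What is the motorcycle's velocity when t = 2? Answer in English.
Starting from position x(t) = 5·t^4 + 4·t^3 + 2·t^2 - 2·t - 2, we take 1 derivative. The derivative of position gives velocity: v(t) = 20·t^3 + 12·t^2 + 4·t - 2. We have velocity v(t) = 20·t^3 + 12·t^2 + 4·t - 2. Substituting t = 2: v(2) = 214.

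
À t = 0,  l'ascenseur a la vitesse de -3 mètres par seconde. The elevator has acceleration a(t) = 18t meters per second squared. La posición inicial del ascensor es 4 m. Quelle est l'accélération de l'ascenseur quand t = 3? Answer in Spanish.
Usando a(t) = 18·t y sustituyendo t = 3, encontramos a = 54.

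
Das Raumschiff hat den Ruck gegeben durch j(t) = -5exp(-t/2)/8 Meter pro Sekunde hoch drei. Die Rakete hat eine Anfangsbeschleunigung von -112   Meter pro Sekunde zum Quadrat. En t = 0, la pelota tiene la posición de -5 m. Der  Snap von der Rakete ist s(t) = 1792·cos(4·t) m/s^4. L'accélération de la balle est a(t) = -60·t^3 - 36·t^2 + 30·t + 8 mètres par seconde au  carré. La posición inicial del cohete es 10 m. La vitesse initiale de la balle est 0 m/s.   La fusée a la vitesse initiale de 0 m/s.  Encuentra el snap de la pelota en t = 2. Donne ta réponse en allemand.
Ausgehend von der Beschleunigung a(t) = -60·t^3 - 36·t^2 + 30·t + 8, nehmen wir 2 Ableitungen. Durch Ableiten von der Beschleunigung erhalten wir den Ruck: j(t) = -180·t^2 - 72·t + 30. Mit d/dt von j(t) finden wir s(t) = -360·t - 72. Aus der Gleichung für den Snap s(t) = -360·t - 72, setzen wir t = 2 ein und erhalten s = -792.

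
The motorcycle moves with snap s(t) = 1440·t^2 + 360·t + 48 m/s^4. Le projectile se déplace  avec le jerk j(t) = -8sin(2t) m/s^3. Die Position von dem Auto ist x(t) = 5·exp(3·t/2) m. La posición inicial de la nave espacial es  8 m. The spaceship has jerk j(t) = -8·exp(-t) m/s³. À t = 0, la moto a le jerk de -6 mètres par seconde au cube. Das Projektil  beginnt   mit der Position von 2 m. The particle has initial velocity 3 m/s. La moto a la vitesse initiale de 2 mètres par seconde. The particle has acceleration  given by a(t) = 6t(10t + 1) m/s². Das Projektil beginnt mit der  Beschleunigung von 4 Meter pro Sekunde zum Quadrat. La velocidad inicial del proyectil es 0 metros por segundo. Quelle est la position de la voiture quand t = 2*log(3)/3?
En utilisant x(t) = 5·exp(3·t/2) et en substituant t = 2*log(3)/3, nous trouvons x = 15.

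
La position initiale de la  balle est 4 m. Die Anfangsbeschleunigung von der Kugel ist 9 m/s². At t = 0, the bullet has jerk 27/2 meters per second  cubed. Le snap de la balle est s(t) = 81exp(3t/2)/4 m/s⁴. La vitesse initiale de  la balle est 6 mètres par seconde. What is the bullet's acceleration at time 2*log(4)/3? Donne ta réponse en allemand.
Wir müssen die Stammfunktion unserer Gleichung für den Snap s(t) = 81·exp(3·t/2)/4 2-mal finden. Das Integral von dem Snap, mit j(0) = 27/2, ergibt den Ruck: j(t) = 27·exp(3·t/2)/2. Mit ∫j(t)dt und Anwendung von a(0) = 9, finden wir a(t) = 9·exp(3·t/2). Mit a(t) = 9·exp(3·t/2) und Einsetzen von t = 2*log(4)/3, finden wir a = 36.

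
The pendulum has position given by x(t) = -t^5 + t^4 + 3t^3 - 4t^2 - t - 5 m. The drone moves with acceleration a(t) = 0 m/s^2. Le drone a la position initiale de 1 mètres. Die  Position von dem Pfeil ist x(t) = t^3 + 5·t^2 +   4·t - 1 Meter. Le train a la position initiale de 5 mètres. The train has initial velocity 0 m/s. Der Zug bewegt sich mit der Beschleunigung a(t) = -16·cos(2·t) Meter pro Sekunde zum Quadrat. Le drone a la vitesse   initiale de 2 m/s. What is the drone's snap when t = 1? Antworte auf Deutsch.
Wir müssen unsere Gleichung für die Beschleunigung a(t) = 0 2-mal ableiten. Mit d/dt von a(t) finden wir j(t) = 0. Die Ableitung von dem Ruck ergibt den Snap: s(t) = 0. Wir haben den Snap s(t) = 0. Durch Einsetzen von t = 1: s(1) = 0.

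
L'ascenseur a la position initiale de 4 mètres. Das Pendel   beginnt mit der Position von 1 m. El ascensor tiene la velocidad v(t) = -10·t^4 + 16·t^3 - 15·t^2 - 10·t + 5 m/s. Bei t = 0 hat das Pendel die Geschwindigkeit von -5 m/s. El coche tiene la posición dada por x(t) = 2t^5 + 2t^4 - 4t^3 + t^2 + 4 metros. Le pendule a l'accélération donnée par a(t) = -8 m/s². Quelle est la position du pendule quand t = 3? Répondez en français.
Nous devons intégrer notre équation de l'accélération a(t) = -8 2 fois. En prenant ∫a(t)dt et en appliquant v(0) = -5, nous trouvons v(t) = -8·t - 5. En intégrant la vitesse et en utilisant la condition initiale x(0) = 1, nous obtenons x(t) = -4·t^2 - 5·t + 1. Nous avons la position x(t) = -4·t^2 - 5·t + 1. En substituant t = 3: x(3) = -50.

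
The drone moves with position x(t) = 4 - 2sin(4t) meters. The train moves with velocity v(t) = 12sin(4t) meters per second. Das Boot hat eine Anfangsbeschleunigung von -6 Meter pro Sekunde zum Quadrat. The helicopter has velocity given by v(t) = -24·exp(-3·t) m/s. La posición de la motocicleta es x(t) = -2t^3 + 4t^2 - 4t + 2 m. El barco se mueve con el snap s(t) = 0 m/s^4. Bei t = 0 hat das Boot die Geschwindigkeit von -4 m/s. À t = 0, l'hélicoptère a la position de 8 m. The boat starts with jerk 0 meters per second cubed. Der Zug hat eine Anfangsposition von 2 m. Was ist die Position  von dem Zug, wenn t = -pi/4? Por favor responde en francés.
Nous devons trouver la primitive de notre équation de la vitesse v(t) = 12·sin(4·t) 1 fois. La primitive de la vitesse est la position. En utilisant x(0) = 2, nous obtenons x(t) = 5 - 3·cos(4·t). Nous avons la position x(t) = 5 - 3·cos(4·t). En substituant t = -pi/4: x(-pi/4) = 8.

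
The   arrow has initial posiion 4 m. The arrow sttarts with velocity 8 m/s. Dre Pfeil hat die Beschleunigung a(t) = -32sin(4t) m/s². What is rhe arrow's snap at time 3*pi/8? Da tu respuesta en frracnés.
Nous devons dériver notre équation de l'accélération a(t) = -32·sin(4·t) 2 fois. La dérivée de l'accélération donne le jerk: j(t) = -128·cos(4·t). En dérivant le jerk, nous obtenons le snap: s(t) = 512·sin(4·t). En utilisant s(t) = 512·sin(4·t) et en substituant t = 3*pi/8, nous trouvons s = -512.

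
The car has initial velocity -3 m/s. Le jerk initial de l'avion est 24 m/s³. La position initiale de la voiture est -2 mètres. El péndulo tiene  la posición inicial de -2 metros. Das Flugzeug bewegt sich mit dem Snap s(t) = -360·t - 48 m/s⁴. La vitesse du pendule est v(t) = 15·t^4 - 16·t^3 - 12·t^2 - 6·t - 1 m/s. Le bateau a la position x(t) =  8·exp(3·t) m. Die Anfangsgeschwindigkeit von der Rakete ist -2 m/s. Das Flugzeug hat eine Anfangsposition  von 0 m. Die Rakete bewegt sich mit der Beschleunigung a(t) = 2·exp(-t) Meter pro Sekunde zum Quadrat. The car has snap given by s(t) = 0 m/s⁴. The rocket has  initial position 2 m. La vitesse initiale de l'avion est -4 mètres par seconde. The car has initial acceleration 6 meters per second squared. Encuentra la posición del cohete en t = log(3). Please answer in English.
Starting from acceleration a(t) = 2·exp(-t), we take 2 antiderivatives. Taking ∫a(t)dt and applying v(0) = -2, we find v(t) = -2·exp(-t). Integrating velocity and using the initial condition x(0) = 2, we get x(t) = 2·exp(-t). From the given position equation x(t) = 2·exp(-t), we substitute t = log(3) to get x = 2/3.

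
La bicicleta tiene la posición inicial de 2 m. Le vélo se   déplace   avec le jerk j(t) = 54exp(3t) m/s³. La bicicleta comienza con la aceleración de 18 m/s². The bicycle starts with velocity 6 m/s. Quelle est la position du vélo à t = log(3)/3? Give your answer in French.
Nous devons intégrer notre équation du jerk j(t) = 54·exp(3·t) 3 fois. En prenant ∫j(t)dt et en appliquant a(0) = 18, nous trouvons a(t) = 18·exp(3·t). L'intégrale de l'accélération est la vitesse. En utilisant v(0) = 6, nous obtenons v(t) = 6·exp(3·t). En intégrant la vitesse et en utilisant la condition initiale x(0) = 2, nous obtenons x(t) = 2·exp(3·t). De l'équation de la position x(t) = 2·exp(3·t), nous substituons t = log(3)/3 pour obtenir x = 6.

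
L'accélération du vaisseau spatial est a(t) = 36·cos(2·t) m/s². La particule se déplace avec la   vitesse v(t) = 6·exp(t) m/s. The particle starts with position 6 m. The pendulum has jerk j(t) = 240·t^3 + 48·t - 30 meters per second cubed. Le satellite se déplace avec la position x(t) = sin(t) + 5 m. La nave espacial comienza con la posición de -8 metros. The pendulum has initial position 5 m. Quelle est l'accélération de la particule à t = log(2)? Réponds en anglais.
Starting from velocity v(t) = 6·exp(t), we take 1 derivative. The derivative of velocity gives acceleration: a(t) = 6·exp(t). From the given acceleration equation a(t) = 6·exp(t), we substitute t = log(2) to get a = 12.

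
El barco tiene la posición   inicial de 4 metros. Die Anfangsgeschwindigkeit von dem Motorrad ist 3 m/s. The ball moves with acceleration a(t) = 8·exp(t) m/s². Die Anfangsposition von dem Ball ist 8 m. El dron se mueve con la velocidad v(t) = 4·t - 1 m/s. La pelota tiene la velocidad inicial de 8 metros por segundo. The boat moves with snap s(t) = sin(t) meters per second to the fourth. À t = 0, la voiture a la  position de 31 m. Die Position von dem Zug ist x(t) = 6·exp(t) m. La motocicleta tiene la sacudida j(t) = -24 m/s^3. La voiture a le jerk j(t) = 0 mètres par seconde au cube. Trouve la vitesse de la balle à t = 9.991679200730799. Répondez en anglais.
To solve this, we need to take 1 antiderivative of our acceleration equation a(t) = 8·exp(t). The antiderivative of acceleration, with v(0) = 8, gives velocity: v(t) = 8·exp(t). We have velocity v(t) = 8·exp(t). Substituting t = 9.991679200730799: v(9.991679200730799) = 174751.587141680.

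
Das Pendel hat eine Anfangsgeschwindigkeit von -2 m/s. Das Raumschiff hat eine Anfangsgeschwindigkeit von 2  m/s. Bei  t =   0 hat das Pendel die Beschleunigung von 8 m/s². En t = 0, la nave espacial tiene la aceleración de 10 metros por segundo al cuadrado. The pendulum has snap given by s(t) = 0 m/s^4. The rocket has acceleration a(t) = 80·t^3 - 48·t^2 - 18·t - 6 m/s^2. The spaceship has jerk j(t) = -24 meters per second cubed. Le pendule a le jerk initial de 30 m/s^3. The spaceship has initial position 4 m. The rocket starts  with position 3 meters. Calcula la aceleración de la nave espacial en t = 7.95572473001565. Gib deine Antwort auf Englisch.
To find the answer, we compute 1 integral of j(t) = -24. Finding the integral of j(t) and using a(0) = 10: a(t) = 10 - 24·t. We have acceleration a(t) = 10 - 24·t. Substituting t = 7.95572473001565: a(7.95572473001565) = -180.937393520376.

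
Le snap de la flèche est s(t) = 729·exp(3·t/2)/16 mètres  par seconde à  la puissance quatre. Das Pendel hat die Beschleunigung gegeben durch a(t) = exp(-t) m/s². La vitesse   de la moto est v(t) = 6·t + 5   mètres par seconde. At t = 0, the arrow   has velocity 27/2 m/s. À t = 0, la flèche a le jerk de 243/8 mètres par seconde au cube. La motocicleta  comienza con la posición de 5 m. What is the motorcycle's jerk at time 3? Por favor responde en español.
Debemos derivar nuestra ecuación de la velocidad v(t) = 6·t + 5 2 veces. Derivando la velocidad, obtenemos la aceleración: a(t) = 6. Derivando la aceleración, obtenemos la sacudida: j(t) = 0. Usando j(t) = 0 y sustituyendo t = 3, encontramos j = 0.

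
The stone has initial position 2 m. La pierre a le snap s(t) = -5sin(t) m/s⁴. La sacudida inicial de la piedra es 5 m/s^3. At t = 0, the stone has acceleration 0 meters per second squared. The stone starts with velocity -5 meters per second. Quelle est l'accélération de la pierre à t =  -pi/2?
En partant du snap s(t) = -5·sin(t), nous prenons 2 primitives. La primitive du snap est le jerk. En utilisant j(0) = 5, nous obtenons j(t) = 5·cos(t). La primitive du jerk, avec a(0) = 0, donne l'accélération: a(t) = 5·sin(t). Nous avons l'accélération a(t) = 5·sin(t). En substituant t = -pi/2: a(-pi/2) = -5.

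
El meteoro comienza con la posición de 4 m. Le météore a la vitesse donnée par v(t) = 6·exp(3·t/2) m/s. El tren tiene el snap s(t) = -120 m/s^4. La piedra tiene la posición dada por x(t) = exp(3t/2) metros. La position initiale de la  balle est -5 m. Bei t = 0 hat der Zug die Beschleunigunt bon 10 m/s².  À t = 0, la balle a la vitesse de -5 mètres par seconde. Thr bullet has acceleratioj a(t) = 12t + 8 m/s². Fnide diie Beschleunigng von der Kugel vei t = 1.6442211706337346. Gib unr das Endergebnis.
Die Antwort ist 27.7306540476048.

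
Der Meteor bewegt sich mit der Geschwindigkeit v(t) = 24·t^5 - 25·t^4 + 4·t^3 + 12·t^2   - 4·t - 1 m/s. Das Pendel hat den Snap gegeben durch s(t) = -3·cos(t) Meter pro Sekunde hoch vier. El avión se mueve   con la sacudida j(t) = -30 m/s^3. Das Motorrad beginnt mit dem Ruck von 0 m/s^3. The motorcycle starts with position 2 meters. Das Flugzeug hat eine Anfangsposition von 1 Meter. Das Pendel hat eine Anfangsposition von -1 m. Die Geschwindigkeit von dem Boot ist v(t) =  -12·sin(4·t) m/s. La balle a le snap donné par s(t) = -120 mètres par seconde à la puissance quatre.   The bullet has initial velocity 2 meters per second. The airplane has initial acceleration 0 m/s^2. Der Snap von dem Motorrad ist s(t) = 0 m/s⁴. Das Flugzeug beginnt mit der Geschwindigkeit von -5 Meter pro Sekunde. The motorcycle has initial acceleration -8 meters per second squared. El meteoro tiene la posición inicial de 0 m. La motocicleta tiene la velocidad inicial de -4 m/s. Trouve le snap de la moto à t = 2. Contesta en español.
Tenemos el snap s(t) = 0. Sustituyendo t = 2: s(2) = 0.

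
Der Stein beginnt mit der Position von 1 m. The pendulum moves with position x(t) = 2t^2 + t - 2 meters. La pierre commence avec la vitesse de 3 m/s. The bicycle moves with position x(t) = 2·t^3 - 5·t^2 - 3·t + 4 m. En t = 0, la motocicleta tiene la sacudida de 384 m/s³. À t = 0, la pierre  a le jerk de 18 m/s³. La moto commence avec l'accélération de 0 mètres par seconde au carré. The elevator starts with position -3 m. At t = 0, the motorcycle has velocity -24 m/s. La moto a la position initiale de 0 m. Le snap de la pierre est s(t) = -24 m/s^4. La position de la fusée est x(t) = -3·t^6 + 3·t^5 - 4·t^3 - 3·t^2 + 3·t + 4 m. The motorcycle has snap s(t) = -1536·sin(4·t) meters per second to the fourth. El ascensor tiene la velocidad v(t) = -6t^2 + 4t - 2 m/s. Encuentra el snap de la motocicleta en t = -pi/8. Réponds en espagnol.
Tenemos el snap s(t) = -1536·sin(4·t). Sustituyendo t = -pi/8: s(-pi/8) = 1536.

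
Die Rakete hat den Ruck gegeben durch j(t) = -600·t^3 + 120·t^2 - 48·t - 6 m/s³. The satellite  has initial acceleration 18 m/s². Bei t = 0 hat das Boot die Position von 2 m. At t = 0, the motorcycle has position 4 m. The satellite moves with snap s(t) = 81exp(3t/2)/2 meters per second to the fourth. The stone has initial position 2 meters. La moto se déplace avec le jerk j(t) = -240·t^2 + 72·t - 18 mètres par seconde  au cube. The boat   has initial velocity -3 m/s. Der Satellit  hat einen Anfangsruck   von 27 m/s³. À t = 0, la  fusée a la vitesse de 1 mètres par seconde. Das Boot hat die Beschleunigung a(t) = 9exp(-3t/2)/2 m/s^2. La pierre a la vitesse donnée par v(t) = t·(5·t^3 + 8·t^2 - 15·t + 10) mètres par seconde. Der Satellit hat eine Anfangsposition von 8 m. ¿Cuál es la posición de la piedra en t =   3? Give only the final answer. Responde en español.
En t = 3, x = 317.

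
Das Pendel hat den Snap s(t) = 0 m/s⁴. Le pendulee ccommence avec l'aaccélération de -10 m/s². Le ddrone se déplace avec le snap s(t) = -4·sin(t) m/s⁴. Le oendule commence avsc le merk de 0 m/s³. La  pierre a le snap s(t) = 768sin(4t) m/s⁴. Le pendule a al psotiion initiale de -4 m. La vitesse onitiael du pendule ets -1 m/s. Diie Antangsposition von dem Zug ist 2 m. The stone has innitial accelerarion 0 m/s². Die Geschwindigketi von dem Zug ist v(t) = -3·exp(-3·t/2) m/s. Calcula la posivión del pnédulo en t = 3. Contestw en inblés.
We need to integrate our snap equation s(t) = 0 4 times. Finding the antiderivative of s(t) and using j(0) = 0: j(t) = 0. Finding the integral of j(t) and using a(0) = -10: a(t) = -10. Integrating acceleration and using the initial condition v(0) = -1, we get v(t) = -10·t - 1. Finding the integral of v(t) and using x(0) = -4: x(t) = -5·t^2 - t - 4. From the given position equation x(t) = -5·t^2 - t - 4, we substitute t = 3 to get x = -52.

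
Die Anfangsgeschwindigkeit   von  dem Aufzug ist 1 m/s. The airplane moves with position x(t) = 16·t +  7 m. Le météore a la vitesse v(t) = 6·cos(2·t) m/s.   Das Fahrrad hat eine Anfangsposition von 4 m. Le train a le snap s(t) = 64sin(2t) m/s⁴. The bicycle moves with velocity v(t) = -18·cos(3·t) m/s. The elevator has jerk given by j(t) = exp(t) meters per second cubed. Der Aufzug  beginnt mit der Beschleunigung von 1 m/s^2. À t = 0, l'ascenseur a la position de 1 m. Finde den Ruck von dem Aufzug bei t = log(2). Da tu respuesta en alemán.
Wir haben den Ruck j(t) = exp(t). Durch Einsetzen von t = log(2): j(log(2)) = 2.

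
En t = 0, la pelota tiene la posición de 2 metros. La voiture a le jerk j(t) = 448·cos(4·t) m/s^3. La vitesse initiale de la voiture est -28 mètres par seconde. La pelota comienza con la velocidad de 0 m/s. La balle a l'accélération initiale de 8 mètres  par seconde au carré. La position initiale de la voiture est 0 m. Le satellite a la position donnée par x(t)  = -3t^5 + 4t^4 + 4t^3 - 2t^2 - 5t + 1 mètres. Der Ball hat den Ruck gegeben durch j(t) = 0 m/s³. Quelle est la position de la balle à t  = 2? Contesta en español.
Para resolver esto, necesitamos tomar 3 integrales de nuestra ecuación de la sacudida j(t) = 0. La antiderivada de la sacudida, con a(0) = 8, da la aceleración: a(t) = 8. La antiderivada de la aceleración es la velocidad. Usando v(0) = 0, obtenemos v(t) = 8·t. La integral de la velocidad es la posición. Usando x(0) = 2, obtenemos x(t) = 4·t^2 + 2. Tenemos la posición x(t) = 4·t^2 + 2. Sustituyendo t = 2: x(2) = 18.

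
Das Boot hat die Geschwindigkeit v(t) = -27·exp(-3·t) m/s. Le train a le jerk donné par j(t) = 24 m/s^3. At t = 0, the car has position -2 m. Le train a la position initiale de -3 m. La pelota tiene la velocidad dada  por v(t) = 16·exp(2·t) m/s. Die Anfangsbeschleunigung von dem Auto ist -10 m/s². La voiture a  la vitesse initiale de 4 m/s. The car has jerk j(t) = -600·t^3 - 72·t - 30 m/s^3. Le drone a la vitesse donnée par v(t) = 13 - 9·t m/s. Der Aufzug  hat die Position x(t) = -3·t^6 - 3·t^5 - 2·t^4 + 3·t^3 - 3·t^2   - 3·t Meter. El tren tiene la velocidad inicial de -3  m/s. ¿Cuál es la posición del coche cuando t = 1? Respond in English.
To solve this, we need to take 3 integrals of our jerk equation j(t) = -600·t^3 - 72·t - 30. The integral of jerk is acceleration. Using a(0) = -10, we get a(t) = -150·t^4 - 36·t^2 - 30·t - 10. The antiderivative of acceleration, with v(0) = 4, gives velocity: v(t) = -30·t^5 - 12·t^3 - 15·t^2 - 10·t + 4. The integral of velocity is position. Using x(0) = -2, we get x(t) = -5·t^6 - 3·t^4 - 5·t^3 - 5·t^2 + 4·t - 2. We have position x(t) = -5·t^6 - 3·t^4 - 5·t^3 - 5·t^2 + 4·t - 2. Substituting t = 1: x(1) = -16.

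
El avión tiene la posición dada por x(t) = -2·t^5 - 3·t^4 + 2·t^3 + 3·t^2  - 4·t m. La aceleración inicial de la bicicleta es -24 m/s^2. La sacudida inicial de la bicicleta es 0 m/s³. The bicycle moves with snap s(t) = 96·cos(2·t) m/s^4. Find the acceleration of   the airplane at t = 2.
We must differentiate our position equation x(t) = -2·t^5 - 3·t^4 + 2·t^3 + 3·t^2 - 4·t 2 times. Differentiating position, we get velocity: v(t) = -10·t^4 - 12·t^3 + 6·t^2 + 6·t - 4. The derivative of velocity gives acceleration: a(t) = -40·t^3 - 36·t^2 + 12·t + 6. Using a(t) = -40·t^3 - 36·t^2 + 12·t + 6 and substituting t = 2, we find a = -434.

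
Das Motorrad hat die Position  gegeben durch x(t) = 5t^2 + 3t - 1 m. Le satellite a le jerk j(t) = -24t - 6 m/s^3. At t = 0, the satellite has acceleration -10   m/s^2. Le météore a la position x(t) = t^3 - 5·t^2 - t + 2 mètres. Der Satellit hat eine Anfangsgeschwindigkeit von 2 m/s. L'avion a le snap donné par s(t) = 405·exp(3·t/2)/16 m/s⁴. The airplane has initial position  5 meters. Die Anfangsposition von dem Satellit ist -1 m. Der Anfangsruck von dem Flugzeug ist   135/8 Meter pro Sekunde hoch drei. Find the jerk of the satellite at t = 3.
Using j(t) = -24·t - 6 and substituting t = 3, we find j = -78.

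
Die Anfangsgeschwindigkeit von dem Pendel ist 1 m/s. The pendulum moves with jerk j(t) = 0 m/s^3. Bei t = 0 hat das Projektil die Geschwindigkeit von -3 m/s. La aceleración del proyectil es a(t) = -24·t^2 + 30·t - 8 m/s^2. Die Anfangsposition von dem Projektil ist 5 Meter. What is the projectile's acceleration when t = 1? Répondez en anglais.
From the given acceleration equation a(t) = -24·t^2 + 30·t - 8, we substitute t = 1 to get a = -2.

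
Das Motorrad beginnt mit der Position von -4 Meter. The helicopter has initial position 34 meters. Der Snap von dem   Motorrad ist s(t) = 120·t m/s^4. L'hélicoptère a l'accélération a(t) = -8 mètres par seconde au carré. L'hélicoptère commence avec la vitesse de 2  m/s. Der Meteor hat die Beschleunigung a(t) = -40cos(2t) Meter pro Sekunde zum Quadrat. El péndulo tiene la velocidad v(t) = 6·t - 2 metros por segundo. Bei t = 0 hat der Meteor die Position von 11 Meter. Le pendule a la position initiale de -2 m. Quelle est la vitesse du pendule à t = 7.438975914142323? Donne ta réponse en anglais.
We have velocity v(t) = 6·t - 2. Substituting t = 7.438975914142323: v(7.438975914142323) = 42.6338554848539.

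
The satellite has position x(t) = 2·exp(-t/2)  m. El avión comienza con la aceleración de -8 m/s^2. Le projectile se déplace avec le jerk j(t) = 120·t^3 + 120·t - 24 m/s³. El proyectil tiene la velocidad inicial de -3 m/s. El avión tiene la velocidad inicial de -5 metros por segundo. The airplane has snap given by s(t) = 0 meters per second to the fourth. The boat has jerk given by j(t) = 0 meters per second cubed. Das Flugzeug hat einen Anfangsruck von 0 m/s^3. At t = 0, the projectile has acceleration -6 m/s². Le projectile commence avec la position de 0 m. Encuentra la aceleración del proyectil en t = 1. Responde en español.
Debemos encontrar la antiderivada de nuestra ecuación de la sacudida j(t) = 120·t^3 + 120·t - 24 1 vez. Tomando ∫j(t)dt y aplicando a(0) = -6, encontramos a(t) = 30·t^4 + 60·t^2 - 24·t - 6. De la ecuación de la aceleración a(t) = 30·t^4 + 60·t^2 - 24·t - 6, sustituimos t = 1 para obtener a = 60.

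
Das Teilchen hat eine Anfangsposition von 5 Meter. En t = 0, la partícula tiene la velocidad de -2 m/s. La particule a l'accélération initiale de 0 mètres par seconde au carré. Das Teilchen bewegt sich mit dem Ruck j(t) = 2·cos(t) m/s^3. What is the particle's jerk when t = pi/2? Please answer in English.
We have jerk j(t) = 2·cos(t). Substituting t = pi/2: j(pi/2) = 0.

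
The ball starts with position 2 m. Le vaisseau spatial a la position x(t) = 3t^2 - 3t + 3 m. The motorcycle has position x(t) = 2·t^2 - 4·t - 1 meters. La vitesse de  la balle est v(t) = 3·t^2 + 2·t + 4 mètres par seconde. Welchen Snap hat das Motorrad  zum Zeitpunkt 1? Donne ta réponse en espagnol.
Partiendo de la posición x(t) = 2·t^2 - 4·t - 1, tomamos 4 derivadas. La derivada de la posición da la velocidad: v(t) = 4·t - 4. Tomando d/dt de v(t), encontramos a(t) = 4. Derivando la aceleración, obtenemos la sacudida: j(t) = 0. Tomando d/dt de j(t), encontramos s(t) = 0. De la ecuación del snap s(t) = 0, sustituimos t = 1 para obtener s = 0.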